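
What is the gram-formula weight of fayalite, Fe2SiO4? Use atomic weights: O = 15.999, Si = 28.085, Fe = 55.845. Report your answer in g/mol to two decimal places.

Fe: 2 × 55.845 = 111.6900
Si: 1 × 28.085 = 28.0850
O: 4 × 15.999 = 63.9960
Summing the contributions gives the formula mass.

203.77 g/mol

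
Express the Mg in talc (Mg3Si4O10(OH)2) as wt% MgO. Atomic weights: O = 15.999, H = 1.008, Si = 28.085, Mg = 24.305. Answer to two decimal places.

Formula mass = 379.259 g/mol.
3 Mg → 3.0000 mol MgO per formula unit; M(MgO) = 40.304, so MgO mass = 120.912 g.
120.912/379.259 × 100 = 31.88 wt%.

31.88 wt%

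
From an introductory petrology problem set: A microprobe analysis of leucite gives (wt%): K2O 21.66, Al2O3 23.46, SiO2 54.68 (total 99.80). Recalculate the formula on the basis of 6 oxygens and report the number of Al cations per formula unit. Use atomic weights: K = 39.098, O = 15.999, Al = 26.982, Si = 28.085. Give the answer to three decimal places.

K2O: 21.66/94.195 = 0.22995 mol → 0.45990 mol K, 0.22995 mol O.
Al2O3: 23.46/101.961 = 0.23009 mol → 0.46018 mol Al, 0.69027 mol O.
SiO2: 54.68/60.083 = 0.91007 mol → 0.91007 mol Si, 1.82014 mol O.
Total oxygen = 2.74036 mol. Normalization factor = 6/2.74036 = 2.18949.
Al per 6 O = 0.46018 × 2.18949 = 1.008.

1.008 Al apfu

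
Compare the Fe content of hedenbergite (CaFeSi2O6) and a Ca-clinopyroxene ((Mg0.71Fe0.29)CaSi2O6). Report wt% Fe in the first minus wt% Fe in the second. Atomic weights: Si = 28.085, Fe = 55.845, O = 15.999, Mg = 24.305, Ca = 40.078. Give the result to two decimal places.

15.33 percentage points

M(CaFeSi2O6) = 248.087 g/mol, so wt% Fe = 55.845/248.087 × 100 = 22.51%.
M((Mg0.71Fe0.29)CaSi2O6) = 225.694 g/mol, so wt% Fe = 16.195/225.694 × 100 = 7.18%.
22.51 − 7.18 = 15.33 pp.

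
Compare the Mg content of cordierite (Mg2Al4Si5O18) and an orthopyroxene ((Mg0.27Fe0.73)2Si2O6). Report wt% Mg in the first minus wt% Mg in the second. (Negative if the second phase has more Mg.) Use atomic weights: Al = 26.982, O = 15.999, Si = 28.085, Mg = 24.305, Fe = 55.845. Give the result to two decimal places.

Mg in Mg2Al4Si5O18: molar mass 584.945 g/mol; 2×24.305 = 48.610 g → 8.31 wt%.
Mg in (Mg0.27Fe0.73)2Si2O6: molar mass 246.822 g/mol; 0.54×24.305 = 13.125 g → 5.32 wt%.
Difference = 8.31 − 5.32 = 2.99 percentage points.

2.99 percentage points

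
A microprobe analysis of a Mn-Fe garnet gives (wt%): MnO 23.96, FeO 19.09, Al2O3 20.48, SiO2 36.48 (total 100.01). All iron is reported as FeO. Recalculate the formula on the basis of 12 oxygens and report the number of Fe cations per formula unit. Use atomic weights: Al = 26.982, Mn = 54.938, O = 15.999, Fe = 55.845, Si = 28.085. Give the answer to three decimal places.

1.317 Fe apfu

23.96 wt% MnO ÷ 70.937 g/mol = 0.33776 mol, giving 0.33776 Mn and 0.33776 O.
19.09 wt% FeO ÷ 71.844 g/mol = 0.26571 mol, giving 0.26571 Fe and 0.26571 O.
20.48 wt% Al2O3 ÷ 101.961 g/mol = 0.20086 mol, giving 0.40172 Al and 0.60258 O.
36.48 wt% SiO2 ÷ 60.083 g/mol = 0.60716 mol, giving 0.60716 Si and 1.21432 O.
Oxygen sums to 2.42037; scaling by 12/2.42037 = 4.95792 puts the formula on 12 O.
Fe: 0.26571 × 4.95792 = 1.317 atoms per formula unit.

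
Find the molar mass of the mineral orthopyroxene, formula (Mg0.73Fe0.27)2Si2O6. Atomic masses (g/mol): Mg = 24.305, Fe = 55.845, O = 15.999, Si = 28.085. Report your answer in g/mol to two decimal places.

217.81 g/mol

The formula mass is the sum 1.46*24.305 + 0.54*55.845 + 2*28.085 + 6*15.999.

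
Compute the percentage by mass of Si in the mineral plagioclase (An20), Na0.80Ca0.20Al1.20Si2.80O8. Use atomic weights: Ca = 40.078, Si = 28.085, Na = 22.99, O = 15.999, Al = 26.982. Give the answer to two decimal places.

Molar mass of Na0.80Ca0.20Al1.20Si2.80O8: 0.80×22.99 + 0.20×40.078 + 1.20×26.982 + 2.80×28.085 + 8×15.999 = 265.416 g/mol.
Mass of Si per formula unit: 2.80 × 28.085 = 78.638 g.
Weight fraction Si = 78.638 / 265.416 = 0.2963.

29.63 mass %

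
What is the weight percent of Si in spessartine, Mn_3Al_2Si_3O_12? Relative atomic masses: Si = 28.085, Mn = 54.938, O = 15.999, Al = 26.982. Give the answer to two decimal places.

17.02 wt%

M(Mn_3Al_2Si_3O_12) = 495.021 g/mol.
Si contributes 3 × 28.085 = 84.255 g per mole.
84.255/495.021 = 0.1702 → 17.02%.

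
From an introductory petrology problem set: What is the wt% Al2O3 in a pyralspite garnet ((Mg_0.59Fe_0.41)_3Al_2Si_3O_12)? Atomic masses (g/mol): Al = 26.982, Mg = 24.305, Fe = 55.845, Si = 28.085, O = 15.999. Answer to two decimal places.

23.07 wt%

Molar mass of (Mg_0.59Fe_0.41)_3Al_2Si_3O_12 = 1.77·24.305 + 1.23·55.845 + 2·26.982 + 3·28.085 + 12·15.999 = 441.916 g/mol.
Each formula unit contains 2 Al, equivalent to 2/2 = 1.0000 mol Al2O3.
M(Al2O3) = 2×26.982 + 3×15.999 = 101.961 g/mol.
Mass of Al2O3 per formula unit = 1.0000 × 101.961 = 101.961 g.
Al2O3 wt% = 101.961 / 441.916 × 100 = 23.07%.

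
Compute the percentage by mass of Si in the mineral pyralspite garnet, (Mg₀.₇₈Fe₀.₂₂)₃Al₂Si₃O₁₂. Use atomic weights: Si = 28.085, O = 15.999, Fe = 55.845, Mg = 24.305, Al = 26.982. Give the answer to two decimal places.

Molar mass of (Mg₀.₇₈Fe₀.₂₂)₃Al₂Si₃O₁₂: 2.34·24.305 + 0.66·55.845 + 2·26.982 + 3·28.085 + 12·15.999 = 423.938 g/mol.
Mass of Si per formula unit: 3 × 28.085 = 84.255 g.
Weight fraction Si = 84.255 / 423.938 = 0.1987.

19.87 mass %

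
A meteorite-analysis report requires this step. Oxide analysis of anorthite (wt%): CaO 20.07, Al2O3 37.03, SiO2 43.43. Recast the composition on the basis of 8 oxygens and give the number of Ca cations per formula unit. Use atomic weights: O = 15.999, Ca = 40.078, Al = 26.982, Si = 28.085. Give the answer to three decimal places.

0.990 Ca apfu

CaO: 20.07/56.077 = 0.35790 mol → 0.35790 mol Ca, 0.35790 mol O.
Al2O3: 37.03/101.961 = 0.36318 mol → 0.72636 mol Al, 1.08954 mol O.
SiO2: 43.43/60.083 = 0.72283 mol → 0.72283 mol Si, 1.44566 mol O.
Total oxygen = 2.89310 mol. Normalization factor = 8/2.89310 = 2.76520.
Ca per 8 O = 0.35790 × 2.76520 = 0.990.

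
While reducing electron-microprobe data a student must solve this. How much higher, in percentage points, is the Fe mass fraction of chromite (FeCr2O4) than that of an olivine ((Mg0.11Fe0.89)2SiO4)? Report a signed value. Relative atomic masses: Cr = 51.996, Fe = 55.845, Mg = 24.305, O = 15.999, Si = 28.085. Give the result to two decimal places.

M(FeCr2O4) = 223.833 g/mol, so wt% Fe = 55.845/223.833 × 100 = 24.95%.
M((Mg0.11Fe0.89)2SiO4) = 196.832 g/mol, so wt% Fe = 99.404/196.832 × 100 = 50.50%.
24.95 − 50.50 = -25.55 pp.

-25.55 percentage points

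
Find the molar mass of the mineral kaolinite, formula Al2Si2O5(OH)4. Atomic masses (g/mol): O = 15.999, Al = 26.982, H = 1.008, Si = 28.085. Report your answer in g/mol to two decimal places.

258.16 g/mol

M = 2*26.982 + 2*28.085 + 9*15.999 + 4*1.008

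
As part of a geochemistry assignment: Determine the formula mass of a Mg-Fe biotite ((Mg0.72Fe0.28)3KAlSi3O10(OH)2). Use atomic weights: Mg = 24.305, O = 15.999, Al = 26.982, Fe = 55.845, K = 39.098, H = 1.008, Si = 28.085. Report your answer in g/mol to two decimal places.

443.75 g/mol

The formula mass is the sum 2.16(24.305) + 0.84(55.845) + 1(39.098) + 1(26.982) + 3(28.085) + 12(15.999) + 2(1.008).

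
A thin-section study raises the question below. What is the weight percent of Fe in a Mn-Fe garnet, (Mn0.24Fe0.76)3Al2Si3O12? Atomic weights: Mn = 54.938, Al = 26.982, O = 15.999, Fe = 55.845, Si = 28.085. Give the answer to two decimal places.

25.61 weight percent

M((Mn0.24Fe0.76)3Al2Si3O12) = 497.089 g/mol.
Fe contributes 2.28 × 55.845 = 127.327 g per mole.
127.327/497.089 = 0.2561 → 25.61%.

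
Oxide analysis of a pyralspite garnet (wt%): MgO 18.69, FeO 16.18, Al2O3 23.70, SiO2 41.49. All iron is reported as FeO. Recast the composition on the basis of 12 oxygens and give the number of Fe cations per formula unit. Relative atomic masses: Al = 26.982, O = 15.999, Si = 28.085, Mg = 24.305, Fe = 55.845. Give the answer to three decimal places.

MgO: 18.69/40.304 = 0.46373 mol → 0.46373 mol Mg, 0.46373 mol O.
FeO: 16.18/71.844 = 0.22521 mol → 0.22521 mol Fe, 0.22521 mol O.
Al2O3: 23.70/101.961 = 0.23244 mol → 0.46488 mol Al, 0.69732 mol O.
SiO2: 41.49/60.083 = 0.69054 mol → 0.69054 mol Si, 1.38108 mol O.
Total oxygen = 2.76734 mol. Normalization factor = 12/2.76734 = 4.33629.
Fe per 12 O = 0.22521 × 4.33629 = 0.977.

0.977 Fe apfu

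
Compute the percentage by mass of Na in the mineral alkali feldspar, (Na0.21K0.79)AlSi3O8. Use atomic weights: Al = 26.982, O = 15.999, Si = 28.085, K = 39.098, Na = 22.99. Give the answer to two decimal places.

1.76 wt%

M((Na0.21K0.79)AlSi3O8) = 274.944 g/mol.
Na contributes 0.21 × 22.99 = 4.828 g per mole.
4.828/274.944 = 0.0176 → 1.76%.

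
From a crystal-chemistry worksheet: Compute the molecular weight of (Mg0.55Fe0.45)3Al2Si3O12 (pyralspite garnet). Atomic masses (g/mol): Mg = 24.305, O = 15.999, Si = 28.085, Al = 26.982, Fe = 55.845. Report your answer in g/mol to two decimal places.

445.70 g/mol

M = 1.65×24.305 + 1.35×55.845 + 2×26.982 + 3×28.085 + 12×15.999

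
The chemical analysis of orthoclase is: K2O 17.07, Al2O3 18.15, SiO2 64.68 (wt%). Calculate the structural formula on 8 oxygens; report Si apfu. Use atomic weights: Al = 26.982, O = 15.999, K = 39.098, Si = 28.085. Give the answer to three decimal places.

K2O (M=94.195): mol = 0.18122; K = 0.36244, O = 0.18122.
Al2O3 (M=101.961): mol = 0.17801; Al = 0.35602, O = 0.53403.
SiO2 (M=60.083): mol = 1.07651; Si = 1.07651, O = 2.15302.
ΣO = 2.86827; factor = 8/ΣO = 2.78914.
Si apfu = 1.07651 × 2.78914 = 3.003.

3.003 Si apfu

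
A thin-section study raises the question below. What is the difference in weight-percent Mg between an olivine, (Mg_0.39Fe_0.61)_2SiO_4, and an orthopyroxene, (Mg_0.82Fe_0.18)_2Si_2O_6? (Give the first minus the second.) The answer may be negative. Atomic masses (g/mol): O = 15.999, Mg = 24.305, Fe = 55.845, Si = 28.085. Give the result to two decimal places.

Mg in (Mg_0.39Fe_0.61)_2SiO_4: molar mass 179.170 g/mol; 0.78×24.305 = 18.958 g → 10.58 wt%.
Mg in (Mg_0.82Fe_0.18)_2Si_2O_6: molar mass 212.128 g/mol; 1.64×24.305 = 39.860 g → 18.79 wt%.
Difference = 10.58 − 18.79 = -8.21 percentage points.

-8.21 percentage points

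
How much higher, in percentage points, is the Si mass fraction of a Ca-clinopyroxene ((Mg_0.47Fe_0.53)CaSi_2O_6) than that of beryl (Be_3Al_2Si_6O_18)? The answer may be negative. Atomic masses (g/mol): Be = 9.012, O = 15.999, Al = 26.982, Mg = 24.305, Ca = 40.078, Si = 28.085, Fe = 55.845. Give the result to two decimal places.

-7.27 percentage points

M((Mg_0.47Fe_0.53)CaSi_2O_6) = 233.263 g/mol, so wt% Si = 56.170/233.263 × 100 = 24.08%.
M(Be_3Al_2Si_6O_18) = 537.492 g/mol, so wt% Si = 168.510/537.492 × 100 = 31.35%.
24.08 − 31.35 = -7.27 pp.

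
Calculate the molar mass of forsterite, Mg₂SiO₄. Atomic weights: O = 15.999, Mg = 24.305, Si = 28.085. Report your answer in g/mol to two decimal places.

The formula mass is the sum 2(24.305) + 1(28.085) + 4(15.999).

140.69 g/mol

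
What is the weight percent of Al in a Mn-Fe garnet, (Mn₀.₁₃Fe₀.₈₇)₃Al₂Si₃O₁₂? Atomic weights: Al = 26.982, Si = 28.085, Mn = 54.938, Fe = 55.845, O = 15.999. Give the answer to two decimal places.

Molar mass of (Mn₀.₁₃Fe₀.₈₇)₃Al₂Si₃O₁₂: 0.39×54.938 + 2.61×55.845 + 2×26.982 + 3×28.085 + 12×15.999 = 497.388 g/mol.
Mass of Al per formula unit: 2 × 26.982 = 53.964 g.
Weight fraction Al = 53.964 / 497.388 = 0.1085.

10.85 mass %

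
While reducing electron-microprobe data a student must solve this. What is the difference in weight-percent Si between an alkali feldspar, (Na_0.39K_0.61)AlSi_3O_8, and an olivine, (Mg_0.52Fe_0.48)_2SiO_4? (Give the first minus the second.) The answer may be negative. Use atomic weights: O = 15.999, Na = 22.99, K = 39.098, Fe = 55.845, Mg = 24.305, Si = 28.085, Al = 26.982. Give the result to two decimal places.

14.54 percentage points

M((Na_0.39K_0.61)AlSi_3O_8) = 272.045 g/mol, so wt% Si = 84.255/272.045 × 100 = 30.97%.
M((Mg_0.52Fe_0.48)_2SiO_4) = 170.969 g/mol, so wt% Si = 28.085/170.969 × 100 = 16.43%.
30.97 − 16.43 = 14.54 pp.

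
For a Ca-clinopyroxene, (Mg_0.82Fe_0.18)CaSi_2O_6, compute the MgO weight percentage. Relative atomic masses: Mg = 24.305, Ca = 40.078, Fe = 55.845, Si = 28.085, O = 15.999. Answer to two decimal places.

M((Mg_0.82Fe_0.18)CaSi_2O_6) = 222.224 g/mol; M(MgO) = 40.304 g/mol.
Moles MgO per formula unit = 0.82 Mg ÷ 1 = 0.8200.
MgO fraction = (0.8200 × 40.304) / 222.224 = 33.049/222.224 = 0.1487.

14.87 wt%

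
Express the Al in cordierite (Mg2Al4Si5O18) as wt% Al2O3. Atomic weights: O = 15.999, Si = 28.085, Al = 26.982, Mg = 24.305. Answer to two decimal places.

M(Mg2Al4Si5O18) = 584.945 g/mol; M(Al2O3) = 101.961 g/mol.
Moles Al2O3 per formula unit = 4 Al ÷ 2 = 2.0000.
Al2O3 fraction = (2.0000 × 101.961) / 584.945 = 203.922/584.945 = 0.3486.

34.86 wt%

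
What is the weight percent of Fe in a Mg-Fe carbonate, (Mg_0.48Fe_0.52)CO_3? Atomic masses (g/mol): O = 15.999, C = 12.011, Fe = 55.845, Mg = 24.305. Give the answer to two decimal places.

Molar mass of (Mg_0.48Fe_0.52)CO_3: 0.48·24.305 + 0.52·55.845 + 1·12.011 + 3·15.999 = 100.714 g/mol.
Mass of Fe per formula unit: 0.52 × 55.845 = 29.039 g.
Weight fraction Fe = 29.039 / 100.714 = 0.2883.

28.83 mass %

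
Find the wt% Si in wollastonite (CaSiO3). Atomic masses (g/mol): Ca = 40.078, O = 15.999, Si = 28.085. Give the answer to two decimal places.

M(CaSiO3) = 116.160 g/mol.
Si contributes 1 × 28.085 = 28.085 g per mole.
28.085/116.160 = 0.2418 → 24.18%.

24.18 mass %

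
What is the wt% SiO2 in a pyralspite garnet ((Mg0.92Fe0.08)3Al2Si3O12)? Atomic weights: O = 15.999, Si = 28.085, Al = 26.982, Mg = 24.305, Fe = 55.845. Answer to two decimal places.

M((Mg0.92Fe0.08)3Al2Si3O12) = 410.692 g/mol; M(SiO2) = 60.083 g/mol.
Moles SiO2 per formula unit = 3 Si ÷ 1 = 3.0000.
SiO2 fraction = (3.0000 × 60.083) / 410.692 = 180.249/410.692 = 0.4389.

43.89 wt%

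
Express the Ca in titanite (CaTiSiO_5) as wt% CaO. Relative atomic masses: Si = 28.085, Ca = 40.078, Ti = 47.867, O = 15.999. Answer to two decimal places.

Molar mass of CaTiSiO_5 = 1*40.078 + 1*47.867 + 1*28.085 + 5*15.999 = 196.025 g/mol.
Each formula unit contains 1 Ca, equivalent to 1/1 = 1.0000 mol CaO.
M(CaO) = 1×40.078 + 1×15.999 = 56.077 g/mol.
Mass of CaO per formula unit = 1.0000 × 56.077 = 56.077 g.
CaO wt% = 56.077 / 196.025 × 100 = 28.61%.

28.61 wt%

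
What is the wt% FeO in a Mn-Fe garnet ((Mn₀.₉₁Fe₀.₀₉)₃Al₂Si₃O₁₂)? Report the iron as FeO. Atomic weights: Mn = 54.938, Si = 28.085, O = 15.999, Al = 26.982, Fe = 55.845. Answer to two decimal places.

Formula mass = 495.266 g/mol.
0.27 Fe → 0.2700 mol FeO per formula unit; M(FeO) = 71.844, so FeO mass = 19.398 g.
19.398/495.266 × 100 = 3.92 wt%.

3.92 wt%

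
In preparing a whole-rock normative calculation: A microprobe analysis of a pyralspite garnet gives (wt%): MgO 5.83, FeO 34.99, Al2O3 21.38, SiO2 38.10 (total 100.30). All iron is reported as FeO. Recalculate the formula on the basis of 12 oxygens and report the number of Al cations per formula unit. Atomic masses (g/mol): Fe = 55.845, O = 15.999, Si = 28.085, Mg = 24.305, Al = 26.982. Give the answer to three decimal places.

MgO: 5.83/40.304 = 0.14465 mol → 0.14465 mol Mg, 0.14465 mol O.
FeO: 34.99/71.844 = 0.48703 mol → 0.48703 mol Fe, 0.48703 mol O.
Al2O3: 21.38/101.961 = 0.20969 mol → 0.41938 mol Al, 0.62907 mol O.
SiO2: 38.10/60.083 = 0.63412 mol → 0.63412 mol Si, 1.26824 mol O.
Total oxygen = 2.52899 mol. Normalization factor = 12/2.52899 = 4.74498.
Al per 12 O = 0.41938 × 4.74498 = 1.990.

1.990 Al apfu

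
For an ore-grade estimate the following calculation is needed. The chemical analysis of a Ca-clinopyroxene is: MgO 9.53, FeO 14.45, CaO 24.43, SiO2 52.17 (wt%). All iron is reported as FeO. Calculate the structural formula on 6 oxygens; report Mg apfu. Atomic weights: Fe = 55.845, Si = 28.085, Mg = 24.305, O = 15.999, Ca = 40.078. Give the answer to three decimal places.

9.53 wt% MgO ÷ 40.304 g/mol = 0.23645 mol, giving 0.23645 Mg and 0.23645 O.
14.45 wt% FeO ÷ 71.844 g/mol = 0.20113 mol, giving 0.20113 Fe and 0.20113 O.
24.43 wt% CaO ÷ 56.077 g/mol = 0.43565 mol, giving 0.43565 Ca and 0.43565 O.
52.17 wt% SiO2 ÷ 60.083 g/mol = 0.86830 mol, giving 0.86830 Si and 1.73660 O.
Oxygen sums to 2.60983; scaling by 6/2.60983 = 2.29900 puts the formula on 6 O.
Mg: 0.23645 × 2.29900 = 0.544 atoms per formula unit.

0.544 Mg apfu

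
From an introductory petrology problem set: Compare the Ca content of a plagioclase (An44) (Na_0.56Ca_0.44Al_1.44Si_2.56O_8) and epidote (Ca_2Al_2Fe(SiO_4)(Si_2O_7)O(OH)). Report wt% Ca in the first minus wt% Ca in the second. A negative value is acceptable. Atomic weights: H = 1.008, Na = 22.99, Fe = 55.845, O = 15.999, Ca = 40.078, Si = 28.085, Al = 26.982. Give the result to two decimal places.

First mineral: 17.634 g Ca in 269.252 g formula = 6.55 wt% Ca.
Second mineral: 80.156 g Ca in 483.215 g formula = 16.59 wt% Ca.
6.55% − 16.59% gives a difference of -10.04 percentage points.

-10.04 percentage points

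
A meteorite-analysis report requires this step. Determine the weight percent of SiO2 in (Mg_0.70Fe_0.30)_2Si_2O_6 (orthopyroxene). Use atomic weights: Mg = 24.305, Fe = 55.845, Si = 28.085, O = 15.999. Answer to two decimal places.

54.70 wt%

M((Mg_0.70Fe_0.30)_2Si_2O_6) = 219.698 g/mol; M(SiO2) = 60.083 g/mol.
Moles SiO2 per formula unit = 2 Si ÷ 1 = 2.0000.
SiO2 fraction = (2.0000 × 60.083) / 219.698 = 120.166/219.698 = 0.5470.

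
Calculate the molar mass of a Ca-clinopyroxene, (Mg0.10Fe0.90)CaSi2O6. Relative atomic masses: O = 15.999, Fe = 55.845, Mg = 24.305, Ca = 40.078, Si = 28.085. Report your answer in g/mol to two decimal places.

Mg: 0.10 × 24.305 = 2.4305
Fe: 0.90 × 55.845 = 50.2605
Ca: 1 × 40.078 = 40.0780
Si: 2 × 28.085 = 56.1700
O: 6 × 15.999 = 95.9940
Summing the contributions gives the formula mass.

244.93 g/mol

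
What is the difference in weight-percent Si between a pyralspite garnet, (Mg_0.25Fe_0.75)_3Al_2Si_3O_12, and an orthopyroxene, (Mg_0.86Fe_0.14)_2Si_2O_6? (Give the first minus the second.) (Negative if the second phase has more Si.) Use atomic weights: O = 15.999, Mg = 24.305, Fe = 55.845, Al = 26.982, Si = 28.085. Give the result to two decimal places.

-9.03 percentage points

Si in (Mg_0.25Fe_0.75)_3Al_2Si_3O_12: molar mass 474.087 g/mol; 3×28.085 = 84.255 g → 17.77 wt%.
Si in (Mg_0.86Fe_0.14)_2Si_2O_6: molar mass 209.605 g/mol; 2×28.085 = 56.170 g → 26.80 wt%.
Difference = 17.77 − 26.80 = -9.03 percentage points.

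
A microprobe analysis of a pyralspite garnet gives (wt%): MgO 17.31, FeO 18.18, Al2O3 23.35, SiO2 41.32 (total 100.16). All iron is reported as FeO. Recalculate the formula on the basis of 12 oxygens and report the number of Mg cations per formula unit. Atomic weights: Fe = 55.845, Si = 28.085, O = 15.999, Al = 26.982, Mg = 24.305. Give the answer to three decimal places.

MgO (M=40.304): mol = 0.42949; Mg = 0.42949, O = 0.42949.
FeO (M=71.844): mol = 0.25305; Fe = 0.25305, O = 0.25305.
Al2O3 (M=101.961): mol = 0.22901; Al = 0.45802, O = 0.68703.
SiO2 (M=60.083): mol = 0.68772; Si = 0.68772, O = 1.37544.
ΣO = 2.74501; factor = 12/ΣO = 4.37157.
Mg apfu = 0.42949 × 4.37157 = 1.878.

1.878 Mg apfu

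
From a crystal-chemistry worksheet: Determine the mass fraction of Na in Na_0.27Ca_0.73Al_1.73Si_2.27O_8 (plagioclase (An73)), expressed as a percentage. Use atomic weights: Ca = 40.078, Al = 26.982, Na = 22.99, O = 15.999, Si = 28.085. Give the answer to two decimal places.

M(Na_0.27Ca_0.73Al_1.73Si_2.27O_8) = 273.888 g/mol.
Na contributes 0.27 × 22.99 = 6.207 g per mole.
6.207/273.888 = 0.0227 → 2.27%.

2.27 mass %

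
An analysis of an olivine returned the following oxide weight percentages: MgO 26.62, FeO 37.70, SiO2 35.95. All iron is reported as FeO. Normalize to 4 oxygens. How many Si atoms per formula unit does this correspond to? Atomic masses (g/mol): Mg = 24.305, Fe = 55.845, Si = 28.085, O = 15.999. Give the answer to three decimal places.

MgO (M=40.304): mol = 0.66048; Mg = 0.66048, O = 0.66048.
FeO (M=71.844): mol = 0.52475; Fe = 0.52475, O = 0.52475.
SiO2 (M=60.083): mol = 0.59834; Si = 0.59834, O = 1.19668.
ΣO = 2.38191; factor = 4/ΣO = 1.67932.
Si apfu = 0.59834 × 1.67932 = 1.005.

1.005 Si apfu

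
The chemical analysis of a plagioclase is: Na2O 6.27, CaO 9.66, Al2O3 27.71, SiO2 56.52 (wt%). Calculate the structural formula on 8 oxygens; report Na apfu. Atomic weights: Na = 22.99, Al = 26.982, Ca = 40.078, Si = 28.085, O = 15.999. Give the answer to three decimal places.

0.545 Na apfu

Na2O (M=61.979): mol = 0.10116; Na = 0.20232, O = 0.10116.
CaO (M=56.077): mol = 0.17226; Ca = 0.17226, O = 0.17226.
Al2O3 (M=101.961): mol = 0.27177; Al = 0.54354, O = 0.81531.
SiO2 (M=60.083): mol = 0.94070; Si = 0.94070, O = 1.88140.
ΣO = 2.97013; factor = 8/ΣO = 2.69348.
Na apfu = 0.20232 × 2.69348 = 0.545.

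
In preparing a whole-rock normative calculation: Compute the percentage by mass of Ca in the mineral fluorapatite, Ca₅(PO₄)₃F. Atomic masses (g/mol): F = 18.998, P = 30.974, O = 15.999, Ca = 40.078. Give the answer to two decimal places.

Molar mass of Ca₅(PO₄)₃F: 5*40.078 + 3*30.974 + 12*15.999 + 1*18.998 = 504.298 g/mol.
Mass of Ca per formula unit: 5 × 40.078 = 200.390 g.
Weight fraction Ca = 200.390 / 504.298 = 0.3974.

39.74 weight percent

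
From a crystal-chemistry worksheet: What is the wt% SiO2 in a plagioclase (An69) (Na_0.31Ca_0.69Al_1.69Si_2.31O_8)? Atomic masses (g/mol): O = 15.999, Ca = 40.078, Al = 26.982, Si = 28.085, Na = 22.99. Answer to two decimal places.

50.79 wt%

Formula mass = 273.249 g/mol.
2.31 Si → 2.3100 mol SiO2 per formula unit; M(SiO2) = 60.083, so SiO2 mass = 138.792 g.
138.792/273.249 × 100 = 50.79 wt%.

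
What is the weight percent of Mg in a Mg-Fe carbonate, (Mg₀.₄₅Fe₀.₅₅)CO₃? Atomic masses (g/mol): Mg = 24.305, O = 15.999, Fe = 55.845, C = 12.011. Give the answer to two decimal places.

10.76 wt%

Formula mass = 0.45*24.305 + 0.55*55.845 + 1*12.011 + 3*15.999 = 101.660 g/mol, of which 10.937 g is Mg.
So Mg makes up 10.937/101.660 = 0.1076 of the mass, i.e. 10.76%.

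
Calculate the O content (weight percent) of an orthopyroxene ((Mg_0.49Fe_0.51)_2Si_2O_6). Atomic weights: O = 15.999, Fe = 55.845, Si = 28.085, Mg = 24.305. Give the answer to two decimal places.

Formula mass = 0.98*24.305 + 1.02*55.845 + 2*28.085 + 6*15.999 = 232.945 g/mol, of which 95.994 g is O.
So O makes up 95.994/232.945 = 0.4121 of the mass, i.e. 41.21%.

41.21 weight percent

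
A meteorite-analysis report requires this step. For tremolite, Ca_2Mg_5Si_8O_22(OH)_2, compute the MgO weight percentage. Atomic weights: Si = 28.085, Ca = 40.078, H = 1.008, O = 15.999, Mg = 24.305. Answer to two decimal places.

24.81 wt%

Formula mass = 812.353 g/mol.
5 Mg → 5.0000 mol MgO per formula unit; M(MgO) = 40.304, so MgO mass = 201.520 g.
201.520/812.353 × 100 = 24.81 wt%.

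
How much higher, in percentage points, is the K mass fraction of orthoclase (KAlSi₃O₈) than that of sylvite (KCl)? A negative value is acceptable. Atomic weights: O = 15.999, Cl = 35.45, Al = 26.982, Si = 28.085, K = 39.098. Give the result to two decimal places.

-38.40 percentage points

First mineral: 39.098 g K in 278.327 g formula = 14.05 wt% K.
Second mineral: 39.098 g K in 74.548 g formula = 52.45 wt% K.
14.05% − 52.45% gives a difference of -38.40 percentage points.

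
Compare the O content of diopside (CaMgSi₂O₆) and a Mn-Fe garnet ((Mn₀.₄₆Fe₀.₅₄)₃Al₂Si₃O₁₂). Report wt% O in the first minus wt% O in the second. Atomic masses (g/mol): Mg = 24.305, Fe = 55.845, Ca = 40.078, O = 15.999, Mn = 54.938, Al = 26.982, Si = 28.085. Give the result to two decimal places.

5.66 percentage points

M(CaMgSi₂O₆) = 216.547 g/mol, so wt% O = 95.994/216.547 × 100 = 44.33%.
M((Mn₀.₄₆Fe₀.₅₄)₃Al₂Si₃O₁₂) = 496.490 g/mol, so wt% O = 191.988/496.490 × 100 = 38.67%.
44.33 − 38.67 = 5.66 pp.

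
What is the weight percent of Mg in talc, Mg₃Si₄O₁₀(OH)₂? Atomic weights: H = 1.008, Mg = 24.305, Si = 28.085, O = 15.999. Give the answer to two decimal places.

M(Mg₃Si₄O₁₀(OH)₂) = 379.259 g/mol.
Mg contributes 3 × 24.305 = 72.915 g per mole.
72.915/379.259 = 0.1923 → 19.23%.

19.23 weight percent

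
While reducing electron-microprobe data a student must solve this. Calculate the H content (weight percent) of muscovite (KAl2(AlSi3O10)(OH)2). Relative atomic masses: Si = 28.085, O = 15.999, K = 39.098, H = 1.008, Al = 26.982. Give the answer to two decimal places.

M(KAl2(AlSi3O10)(OH)2) = 398.303 g/mol.
H contributes 2 × 1.008 = 2.016 g per mole.
2.016/398.303 = 0.0051 → 0.51%.

0.51 weight percent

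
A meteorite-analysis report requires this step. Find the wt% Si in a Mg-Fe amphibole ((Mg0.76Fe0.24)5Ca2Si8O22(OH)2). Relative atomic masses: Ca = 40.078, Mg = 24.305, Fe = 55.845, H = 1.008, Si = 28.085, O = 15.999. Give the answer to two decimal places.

26.43 mass %

Molar mass of (Mg0.76Fe0.24)5Ca2Si8O22(OH)2: 3.80·24.305 + 1.20·55.845 + 2·40.078 + 8·28.085 + 24·15.999 + 2·1.008 = 850.201 g/mol.
Mass of Si per formula unit: 8 × 28.085 = 224.680 g.
Weight fraction Si = 224.680 / 850.201 = 0.2643.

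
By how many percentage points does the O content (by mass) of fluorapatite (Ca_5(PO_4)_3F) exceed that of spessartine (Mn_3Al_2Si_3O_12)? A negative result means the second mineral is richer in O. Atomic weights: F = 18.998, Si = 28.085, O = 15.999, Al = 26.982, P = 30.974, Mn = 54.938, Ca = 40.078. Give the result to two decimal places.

O in Ca_5(PO_4)_3F: molar mass 504.298 g/mol; 12×15.999 = 191.988 g → 38.07 wt%.
O in Mn_3Al_2Si_3O_12: molar mass 495.021 g/mol; 12×15.999 = 191.988 g → 38.78 wt%.
Difference = 38.07 − 38.78 = -0.71 percentage points.

-0.71 percentage points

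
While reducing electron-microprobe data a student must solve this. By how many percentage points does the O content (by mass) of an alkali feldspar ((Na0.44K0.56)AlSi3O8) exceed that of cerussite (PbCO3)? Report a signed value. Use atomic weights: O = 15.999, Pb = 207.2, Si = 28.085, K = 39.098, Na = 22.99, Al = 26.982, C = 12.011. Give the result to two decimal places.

29.23 percentage points

O in (Na0.44K0.56)AlSi3O8: molar mass 271.239 g/mol; 8×15.999 = 127.992 g → 47.19 wt%.
O in PbCO3: molar mass 267.208 g/mol; 3×15.999 = 47.997 g → 17.96 wt%.
Difference = 47.19 − 17.96 = 29.23 percentage points.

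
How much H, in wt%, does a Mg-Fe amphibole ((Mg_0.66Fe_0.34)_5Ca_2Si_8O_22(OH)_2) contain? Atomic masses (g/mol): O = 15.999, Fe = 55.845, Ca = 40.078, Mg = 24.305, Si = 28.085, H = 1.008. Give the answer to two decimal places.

0.23 wt%

Formula mass = 3.30·24.305 + 1.70·55.845 + 2·40.078 + 8·28.085 + 24·15.999 + 2·1.008 = 865.971 g/mol, of which 2.016 g is H.
So H makes up 2.016/865.971 = 0.0023 of the mass, i.e. 0.23%.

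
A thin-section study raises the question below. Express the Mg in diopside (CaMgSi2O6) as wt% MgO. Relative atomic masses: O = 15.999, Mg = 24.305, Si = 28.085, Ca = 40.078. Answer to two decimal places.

18.61 wt%

Formula mass = 216.547 g/mol.
1 Mg → 1.0000 mol MgO per formula unit; M(MgO) = 40.304, so MgO mass = 40.304 g.
40.304/216.547 × 100 = 18.61 wt%.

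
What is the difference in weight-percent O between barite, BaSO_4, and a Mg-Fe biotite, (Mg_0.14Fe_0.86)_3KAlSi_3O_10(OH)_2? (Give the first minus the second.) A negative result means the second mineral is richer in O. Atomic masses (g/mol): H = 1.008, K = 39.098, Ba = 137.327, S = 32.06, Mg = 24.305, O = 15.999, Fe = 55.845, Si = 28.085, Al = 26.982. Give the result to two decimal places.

-11.08 percentage points

M(BaSO_4) = 233.383 g/mol, so wt% O = 63.996/233.383 × 100 = 27.42%.
M((Mg_0.14Fe_0.86)_3KAlSi_3O_10(OH)_2) = 498.627 g/mol, so wt% O = 191.988/498.627 × 100 = 38.50%.
27.42 − 38.50 = -11.08 pp.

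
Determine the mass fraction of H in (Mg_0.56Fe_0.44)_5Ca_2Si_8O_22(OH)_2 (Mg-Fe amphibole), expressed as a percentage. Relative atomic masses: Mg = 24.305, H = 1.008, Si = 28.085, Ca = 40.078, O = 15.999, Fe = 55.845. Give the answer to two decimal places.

0.23 wt%

Molar mass of (Mg_0.56Fe_0.44)_5Ca_2Si_8O_22(OH)_2: 2.80*24.305 + 2.20*55.845 + 2*40.078 + 8*28.085 + 24*15.999 + 2*1.008 = 881.741 g/mol.
Mass of H per formula unit: 2 × 1.008 = 2.016 g.
Weight fraction H = 2.016 / 881.741 = 0.0023.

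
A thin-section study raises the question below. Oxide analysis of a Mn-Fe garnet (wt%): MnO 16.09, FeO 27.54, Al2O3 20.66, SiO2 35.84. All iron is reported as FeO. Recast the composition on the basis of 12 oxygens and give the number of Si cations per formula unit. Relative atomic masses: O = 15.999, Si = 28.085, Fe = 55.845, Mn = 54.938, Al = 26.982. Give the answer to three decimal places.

MnO: 16.09/70.937 = 0.22682 mol → 0.22682 mol Mn, 0.22682 mol O.
FeO: 27.54/71.844 = 0.38333 mol → 0.38333 mol Fe, 0.38333 mol O.
Al2O3: 20.66/101.961 = 0.20263 mol → 0.40526 mol Al, 0.60789 mol O.
SiO2: 35.84/60.083 = 0.59651 mol → 0.59651 mol Si, 1.19302 mol O.
Total oxygen = 2.41106 mol. Normalization factor = 12/2.41106 = 4.97706.
Si per 12 O = 0.59651 × 4.97706 = 2.969.

2.969 Si apfu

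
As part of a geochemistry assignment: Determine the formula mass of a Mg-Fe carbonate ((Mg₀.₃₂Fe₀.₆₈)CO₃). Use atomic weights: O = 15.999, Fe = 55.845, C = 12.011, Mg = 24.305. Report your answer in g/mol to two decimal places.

105.76 g/mol

M = 0.32×24.305 + 0.68×55.845 + 1×12.011 + 3×15.999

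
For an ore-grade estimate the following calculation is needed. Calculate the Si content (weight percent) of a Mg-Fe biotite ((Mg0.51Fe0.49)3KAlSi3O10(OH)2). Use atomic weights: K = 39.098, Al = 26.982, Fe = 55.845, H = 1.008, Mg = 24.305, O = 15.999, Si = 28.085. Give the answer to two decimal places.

18.17 weight percent

Molar mass of (Mg0.51Fe0.49)3KAlSi3O10(OH)2: 1.53*24.305 + 1.47*55.845 + 1*39.098 + 1*26.982 + 3*28.085 + 12*15.999 + 2*1.008 = 463.618 g/mol.
Mass of Si per formula unit: 3 × 28.085 = 84.255 g.
Weight fraction Si = 84.255 / 463.618 = 0.1817.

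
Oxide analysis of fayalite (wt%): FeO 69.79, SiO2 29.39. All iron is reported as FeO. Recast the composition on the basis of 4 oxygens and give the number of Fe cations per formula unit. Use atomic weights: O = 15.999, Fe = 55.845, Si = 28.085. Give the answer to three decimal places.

FeO: 69.79/71.844 = 0.97141 mol → 0.97141 mol Fe, 0.97141 mol O.
SiO2: 29.39/60.083 = 0.48916 mol → 0.48916 mol Si, 0.97832 mol O.
Total oxygen = 1.94973 mol. Normalization factor = 4/1.94973 = 2.05157.
Fe per 4 O = 0.97141 × 2.05157 = 1.993.

1.993 Fe apfu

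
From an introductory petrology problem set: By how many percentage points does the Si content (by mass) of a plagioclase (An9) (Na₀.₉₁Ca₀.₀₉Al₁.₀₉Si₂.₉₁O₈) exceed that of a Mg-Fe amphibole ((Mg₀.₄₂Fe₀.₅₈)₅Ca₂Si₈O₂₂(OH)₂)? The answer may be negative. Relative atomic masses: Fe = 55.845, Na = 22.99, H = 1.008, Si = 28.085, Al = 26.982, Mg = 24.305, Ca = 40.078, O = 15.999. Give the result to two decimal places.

6.14 percentage points

Si in Na₀.₉₁Ca₀.₀₉Al₁.₀₉Si₂.₉₁O₈: molar mass 263.658 g/mol; 2.91×28.085 = 81.727 g → 31.00 wt%.
Si in (Mg₀.₄₂Fe₀.₅₈)₅Ca₂Si₈O₂₂(OH)₂: molar mass 903.819 g/mol; 8×28.085 = 224.680 g → 24.86 wt%.
Difference = 31.00 − 24.86 = 6.14 percentage points.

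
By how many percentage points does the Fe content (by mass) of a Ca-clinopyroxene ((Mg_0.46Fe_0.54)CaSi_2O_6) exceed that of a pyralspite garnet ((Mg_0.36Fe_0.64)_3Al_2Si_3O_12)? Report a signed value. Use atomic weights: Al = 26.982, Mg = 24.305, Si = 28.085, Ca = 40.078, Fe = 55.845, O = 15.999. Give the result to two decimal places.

-10.21 percentage points

M((Mg_0.46Fe_0.54)CaSi_2O_6) = 233.579 g/mol, so wt% Fe = 30.156/233.579 × 100 = 12.91%.
M((Mg_0.36Fe_0.64)_3Al_2Si_3O_12) = 463.679 g/mol, so wt% Fe = 107.222/463.679 × 100 = 23.12%.
12.91 − 23.12 = -10.21 pp.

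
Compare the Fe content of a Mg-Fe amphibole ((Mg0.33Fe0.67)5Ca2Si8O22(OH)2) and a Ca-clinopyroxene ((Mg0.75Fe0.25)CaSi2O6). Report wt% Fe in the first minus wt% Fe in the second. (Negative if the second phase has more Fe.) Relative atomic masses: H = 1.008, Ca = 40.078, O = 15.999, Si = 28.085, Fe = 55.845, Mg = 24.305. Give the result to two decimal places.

14.16 percentage points

M((Mg0.33Fe0.67)5Ca2Si8O22(OH)2) = 918.012 g/mol, so wt% Fe = 187.081/918.012 × 100 = 20.38%.
M((Mg0.75Fe0.25)CaSi2O6) = 224.432 g/mol, so wt% Fe = 13.961/224.432 × 100 = 6.22%.
20.38 − 6.22 = 14.16 pp.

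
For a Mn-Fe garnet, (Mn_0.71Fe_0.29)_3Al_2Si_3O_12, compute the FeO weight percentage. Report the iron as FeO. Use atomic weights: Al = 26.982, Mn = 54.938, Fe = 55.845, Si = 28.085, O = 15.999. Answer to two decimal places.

Formula mass = 495.810 g/mol.
0.87 Fe → 0.8700 mol FeO per formula unit; M(FeO) = 71.844, so FeO mass = 62.504 g.
62.504/495.810 × 100 = 12.61 wt%.

12.61 wt%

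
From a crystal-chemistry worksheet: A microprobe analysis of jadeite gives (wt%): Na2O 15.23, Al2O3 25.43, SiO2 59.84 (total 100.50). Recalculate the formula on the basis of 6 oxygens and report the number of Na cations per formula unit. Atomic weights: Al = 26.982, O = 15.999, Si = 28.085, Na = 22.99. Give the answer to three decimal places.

15.23 wt% Na2O ÷ 61.979 g/mol = 0.24573 mol, giving 0.49146 Na and 0.24573 O.
25.43 wt% Al2O3 ÷ 101.961 g/mol = 0.24941 mol, giving 0.49882 Al and 0.74823 O.
59.84 wt% SiO2 ÷ 60.083 g/mol = 0.99596 mol, giving 0.99596 Si and 1.99192 O.
Oxygen sums to 2.98588; scaling by 6/2.98588 = 2.00946 puts the formula on 6 O.
Na: 0.49146 × 2.00946 = 0.988 atoms per formula unit.

0.988 Na apfu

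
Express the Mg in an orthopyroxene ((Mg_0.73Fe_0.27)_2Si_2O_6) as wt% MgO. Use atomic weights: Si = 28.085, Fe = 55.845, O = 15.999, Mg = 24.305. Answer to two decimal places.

27.02 wt%

Molar mass of (Mg_0.73Fe_0.27)_2Si_2O_6 = 1.46*24.305 + 0.54*55.845 + 2*28.085 + 6*15.999 = 217.806 g/mol.
Each formula unit contains 1.46 Mg, equivalent to 1.46/1 = 1.4600 mol MgO.
M(MgO) = 1×24.305 + 1×15.999 = 40.304 g/mol.
Mass of MgO per formula unit = 1.4600 × 40.304 = 58.844 g.
MgO wt% = 58.844 / 217.806 × 100 = 27.02%.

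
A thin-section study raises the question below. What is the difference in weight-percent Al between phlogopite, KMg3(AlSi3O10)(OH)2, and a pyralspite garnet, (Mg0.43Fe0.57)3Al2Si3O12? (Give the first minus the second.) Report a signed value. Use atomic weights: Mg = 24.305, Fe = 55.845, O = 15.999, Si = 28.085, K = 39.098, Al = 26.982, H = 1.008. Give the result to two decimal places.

-5.34 percentage points

First mineral: 26.982 g Al in 417.254 g formula = 6.47 wt% Al.
Second mineral: 53.964 g Al in 457.055 g formula = 11.81 wt% Al.
6.47% − 11.81% gives a difference of -5.34 percentage points.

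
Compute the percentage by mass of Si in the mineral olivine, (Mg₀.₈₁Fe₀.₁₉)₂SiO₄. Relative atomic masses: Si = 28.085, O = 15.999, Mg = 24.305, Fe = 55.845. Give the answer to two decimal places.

18.40 weight percent

Formula mass = 1.62*24.305 + 0.38*55.845 + 1*28.085 + 4*15.999 = 152.676 g/mol, of which 28.085 g is Si.
So Si makes up 28.085/152.676 = 0.1840 of the mass, i.e. 18.40%.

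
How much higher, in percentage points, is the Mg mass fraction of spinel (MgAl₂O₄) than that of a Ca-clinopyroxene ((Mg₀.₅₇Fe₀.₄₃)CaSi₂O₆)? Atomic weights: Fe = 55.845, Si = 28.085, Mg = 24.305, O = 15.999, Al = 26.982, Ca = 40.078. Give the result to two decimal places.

First mineral: 24.305 g Mg in 142.265 g formula = 17.08 wt% Mg.
Second mineral: 13.854 g Mg in 230.109 g formula = 6.02 wt% Mg.
17.08% − 6.02% gives a difference of 11.06 percentage points.

11.06 percentage points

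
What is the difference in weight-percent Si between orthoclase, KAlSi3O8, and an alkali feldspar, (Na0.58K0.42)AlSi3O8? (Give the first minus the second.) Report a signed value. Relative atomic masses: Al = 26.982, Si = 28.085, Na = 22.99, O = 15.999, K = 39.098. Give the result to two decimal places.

-1.05 percentage points

First mineral: 84.255 g Si in 278.327 g formula = 30.27 wt% Si.
Second mineral: 84.255 g Si in 268.984 g formula = 31.32 wt% Si.
30.27% − 31.32% gives a difference of -1.05 percentage points.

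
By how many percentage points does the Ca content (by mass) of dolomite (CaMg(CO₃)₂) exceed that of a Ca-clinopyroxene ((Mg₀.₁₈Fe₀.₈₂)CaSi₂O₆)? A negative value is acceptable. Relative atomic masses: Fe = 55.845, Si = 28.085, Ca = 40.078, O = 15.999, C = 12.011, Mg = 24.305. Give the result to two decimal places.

5.20 percentage points

Ca in CaMg(CO₃)₂: molar mass 184.399 g/mol; 1×40.078 = 40.078 g → 21.73 wt%.
Ca in (Mg₀.₁₈Fe₀.₈₂)CaSi₂O₆: molar mass 242.410 g/mol; 1×40.078 = 40.078 g → 16.53 wt%.
Difference = 21.73 − 16.53 = 5.20 percentage points.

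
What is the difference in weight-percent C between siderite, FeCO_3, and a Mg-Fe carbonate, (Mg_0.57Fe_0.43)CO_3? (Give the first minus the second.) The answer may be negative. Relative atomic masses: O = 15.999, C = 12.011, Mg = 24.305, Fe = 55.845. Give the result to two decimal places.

-1.90 percentage points

First mineral: 12.011 g C in 115.853 g formula = 10.37 wt% C.
Second mineral: 12.011 g C in 97.875 g formula = 12.27 wt% C.
10.37% − 12.27% gives a difference of -1.90 percentage points.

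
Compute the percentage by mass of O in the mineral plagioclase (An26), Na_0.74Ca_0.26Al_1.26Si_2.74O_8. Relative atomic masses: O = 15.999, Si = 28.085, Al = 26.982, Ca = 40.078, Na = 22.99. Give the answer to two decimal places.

M(Na_0.74Ca_0.26Al_1.26Si_2.74O_8) = 266.375 g/mol.
O contributes 8 × 15.999 = 127.992 g per mole.
127.992/266.375 = 0.4805 → 48.05%.

48.05 wt%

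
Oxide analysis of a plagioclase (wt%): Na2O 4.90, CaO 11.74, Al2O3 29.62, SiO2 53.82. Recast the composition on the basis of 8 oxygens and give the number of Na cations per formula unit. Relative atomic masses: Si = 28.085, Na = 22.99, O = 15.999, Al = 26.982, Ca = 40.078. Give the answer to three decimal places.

Na2O: 4.90/61.979 = 0.07906 mol → 0.15812 mol Na, 0.07906 mol O.
CaO: 11.74/56.077 = 0.20935 mol → 0.20935 mol Ca, 0.20935 mol O.
Al2O3: 29.62/101.961 = 0.29050 mol → 0.58100 mol Al, 0.87150 mol O.
SiO2: 53.82/60.083 = 0.89576 mol → 0.89576 mol Si, 1.79152 mol O.
Total oxygen = 2.95143 mol. Normalization factor = 8/2.95143 = 2.71055.
Na per 8 O = 0.15812 × 2.71055 = 0.429.

0.429 Na apfu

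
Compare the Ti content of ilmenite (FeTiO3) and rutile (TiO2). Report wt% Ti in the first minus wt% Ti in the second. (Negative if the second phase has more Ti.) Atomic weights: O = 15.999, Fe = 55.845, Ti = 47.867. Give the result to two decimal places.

M(FeTiO3) = 151.709 g/mol, so wt% Ti = 47.867/151.709 × 100 = 31.55%.
M(TiO2) = 79.865 g/mol, so wt% Ti = 47.867/79.865 × 100 = 59.93%.
31.55 − 59.93 = -28.38 pp.

-28.38 percentage points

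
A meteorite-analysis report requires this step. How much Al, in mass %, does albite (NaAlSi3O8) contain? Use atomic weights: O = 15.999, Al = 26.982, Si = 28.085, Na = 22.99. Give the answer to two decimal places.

10.29 mass %

Molar mass of NaAlSi3O8: 1×22.99 + 1×26.982 + 3×28.085 + 8×15.999 = 262.219 g/mol.
Mass of Al per formula unit: 1 × 26.982 = 26.982 g.
Weight fraction Al = 26.982 / 262.219 = 0.1029.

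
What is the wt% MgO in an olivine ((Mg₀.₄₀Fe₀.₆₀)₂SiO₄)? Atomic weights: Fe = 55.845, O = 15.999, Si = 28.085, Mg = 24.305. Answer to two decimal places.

Molar mass of (Mg₀.₄₀Fe₀.₆₀)₂SiO₄ = 0.80*24.305 + 1.20*55.845 + 1*28.085 + 4*15.999 = 178.539 g/mol.
Each formula unit contains 0.80 Mg, equivalent to 0.80/1 = 0.8000 mol MgO.
M(MgO) = 1×24.305 + 1×15.999 = 40.304 g/mol.
Mass of MgO per formula unit = 0.8000 × 40.304 = 32.243 g.
MgO wt% = 32.243 / 178.539 × 100 = 18.06%.

18.06 wt%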